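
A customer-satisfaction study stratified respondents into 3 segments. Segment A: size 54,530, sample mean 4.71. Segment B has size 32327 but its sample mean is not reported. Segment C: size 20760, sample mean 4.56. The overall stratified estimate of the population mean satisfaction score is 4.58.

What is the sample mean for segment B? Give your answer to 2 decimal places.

Σ Nₕx̄ₕ = N·μ, so 32327·x̄_B = 107617·4.58 − (54530·4.71 + 20760·4.56).
= 492885.86 − 351501.9 = 141383.96.
x̄_B = 141383.96 / 32327 = 4.3736... → 4.37.

4.37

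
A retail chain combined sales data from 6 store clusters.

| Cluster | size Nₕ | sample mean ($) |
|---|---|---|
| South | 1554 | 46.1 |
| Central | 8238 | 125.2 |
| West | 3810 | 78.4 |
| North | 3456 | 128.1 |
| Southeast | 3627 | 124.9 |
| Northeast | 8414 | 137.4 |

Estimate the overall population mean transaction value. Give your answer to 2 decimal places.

x̄_st = (Σ Nₕx̄ₕ) / (Σ Nₕ) = (1554·46.1 + 8238·125.2 + 3810·78.4 + 3456·128.1 + 3627·124.9 + 8414·137.4) / 29099
= 3453550.5 / 29099 = 118.6828... → 118.68.

118.68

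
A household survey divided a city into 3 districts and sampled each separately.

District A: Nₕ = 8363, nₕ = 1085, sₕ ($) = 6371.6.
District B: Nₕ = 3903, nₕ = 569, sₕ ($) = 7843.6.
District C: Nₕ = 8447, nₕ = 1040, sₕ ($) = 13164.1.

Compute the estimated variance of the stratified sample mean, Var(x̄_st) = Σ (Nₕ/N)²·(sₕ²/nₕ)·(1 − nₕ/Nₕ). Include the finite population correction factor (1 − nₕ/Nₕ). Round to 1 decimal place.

N = 20713; Wₕ = Nₕ/N.
district A: (8363/20713)²·6371.6²/1085·(1 − 1085/8363) = 5308.2994
district B: (3903/20713)²·7843.6²/569·(1 − 569/3903) = 3279.4178
district C: (8447/20713)²·13164.1²/1040·(1 − 1040/8447) = 24300.0873
Sum = 32887.8045 → 32887.8.

32887.8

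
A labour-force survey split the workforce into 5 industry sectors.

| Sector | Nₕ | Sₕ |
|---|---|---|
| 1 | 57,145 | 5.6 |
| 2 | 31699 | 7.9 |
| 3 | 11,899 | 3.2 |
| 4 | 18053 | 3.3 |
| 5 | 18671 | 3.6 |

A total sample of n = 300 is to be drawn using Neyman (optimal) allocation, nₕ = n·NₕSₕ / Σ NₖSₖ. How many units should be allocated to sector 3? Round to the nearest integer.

16

Σ NₕSₕ = 57145·5.6 + 31699·7.9 + 11899·3.2 + 18053·3.3 + 18671·3.6 = 735301.4.
Share for 3: 38076.8/735301.4 = 0.05178.
n_3 = 300 × 0.05178 = 15.535... → 16.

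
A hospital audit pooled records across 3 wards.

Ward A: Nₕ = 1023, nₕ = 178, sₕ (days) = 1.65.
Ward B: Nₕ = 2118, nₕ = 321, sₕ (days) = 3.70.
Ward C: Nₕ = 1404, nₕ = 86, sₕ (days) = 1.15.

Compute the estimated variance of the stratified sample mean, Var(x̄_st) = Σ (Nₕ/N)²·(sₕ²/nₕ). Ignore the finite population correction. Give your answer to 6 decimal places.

N = 4545. Term for each stratum: Wₕ²sₕ²/nₕ.
Var(x̄_st) = 0.000774875 + 0.009261526 + 0.001467451 = 0.011503852 → 0.011504.

0.011504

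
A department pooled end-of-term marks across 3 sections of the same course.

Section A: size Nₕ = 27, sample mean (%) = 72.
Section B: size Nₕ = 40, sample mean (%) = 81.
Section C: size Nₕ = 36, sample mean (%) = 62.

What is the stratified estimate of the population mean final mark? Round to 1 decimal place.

N = 103; weights Wₕ = Nₕ/N = (0.2621, 0.3883, 0.3495).
x̄_st = Σ Wₕ·x̄ₕ = 0.2621·72 + 0.3883·81 + 0.3495·62 ≈ 72
→ 72.0.

72.0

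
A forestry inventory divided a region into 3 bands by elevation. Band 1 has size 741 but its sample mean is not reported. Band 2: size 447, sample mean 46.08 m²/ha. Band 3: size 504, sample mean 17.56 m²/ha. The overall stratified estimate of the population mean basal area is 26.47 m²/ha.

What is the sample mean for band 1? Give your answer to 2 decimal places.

20.70

Σ Nₕx̄ₕ = N·μ, so 741·x̄_1 = 1692·26.47 − (447·46.08 + 504·17.56).
= 44787.24 − 29448 = 15339.24.
x̄_1 = 15339.24 / 741 = 20.7007... → 20.70.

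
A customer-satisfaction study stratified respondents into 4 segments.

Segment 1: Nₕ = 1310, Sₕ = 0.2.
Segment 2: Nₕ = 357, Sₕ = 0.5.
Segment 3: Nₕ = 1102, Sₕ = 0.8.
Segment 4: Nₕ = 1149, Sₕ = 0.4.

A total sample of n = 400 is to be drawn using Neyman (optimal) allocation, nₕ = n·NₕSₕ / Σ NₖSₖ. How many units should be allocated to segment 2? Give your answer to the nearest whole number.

1: NₕSₕ = 1310·0.2 = 262
2: NₕSₕ = 357·0.5 = 178.5
3: NₕSₕ = 1102·0.8 = 881.6
4: NₕSₕ = 1149·0.4 = 459.6
Σ NₕSₕ = 1781.7.
n_2 = 400·178.5/1781.7 = 40.074... → 40.

40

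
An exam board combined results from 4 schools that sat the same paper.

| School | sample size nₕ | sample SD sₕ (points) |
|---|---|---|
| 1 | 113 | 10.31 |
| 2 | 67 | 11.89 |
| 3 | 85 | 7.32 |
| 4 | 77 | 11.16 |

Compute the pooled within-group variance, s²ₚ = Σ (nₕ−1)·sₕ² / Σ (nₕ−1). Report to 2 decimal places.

1: (113−1)·10.31² = 112·106.2961 = 11905.1632
2: (67−1)·11.89² = 66·141.3721 = 9330.5586
3: (85−1)·7.32² = 84·53.5824 = 4500.9216
4: (77−1)·11.16² = 76·124.5456 = 9465.4656
Numerator = 35202.109; denominator = Σ(nₕ−1) = 338.
s²ₚ = 35202.109/338 = 104.1483... → 104.15.

104.15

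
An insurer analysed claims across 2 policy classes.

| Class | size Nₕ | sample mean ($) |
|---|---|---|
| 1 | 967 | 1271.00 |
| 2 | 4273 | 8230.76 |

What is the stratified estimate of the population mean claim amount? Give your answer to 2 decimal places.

6946.39

x̄_st = (Σ Nₕx̄ₕ) / (Σ Nₕ) = (967·1271.00 + 4273·8230.76) / 5240
= 36399094.48 / 5240 = 6946.3921... → 6946.39.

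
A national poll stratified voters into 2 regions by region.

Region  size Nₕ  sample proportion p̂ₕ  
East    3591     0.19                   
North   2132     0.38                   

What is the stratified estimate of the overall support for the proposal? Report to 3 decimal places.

N = 3591 + 2132 = 5723.
Overall proportion = Σ (Nₕ/N)·p̂ₕ.
Σ Nₕp̂ₕ = 682.29 + 810.16 = 1492.45.
1492.45 / 5723 = 0.26078... → 0.261.

0.261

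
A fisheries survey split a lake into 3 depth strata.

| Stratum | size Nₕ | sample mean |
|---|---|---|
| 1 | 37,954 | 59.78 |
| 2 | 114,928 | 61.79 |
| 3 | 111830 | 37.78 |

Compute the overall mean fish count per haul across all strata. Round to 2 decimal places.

51.36

x̄_st = (Σ Nₕx̄ₕ) / (Σ Nₕ) = (37954·59.78 + 114928·61.79 + 111830·37.78) / 264712
= 13595228.64 / 264712 = 51.3586... → 51.36.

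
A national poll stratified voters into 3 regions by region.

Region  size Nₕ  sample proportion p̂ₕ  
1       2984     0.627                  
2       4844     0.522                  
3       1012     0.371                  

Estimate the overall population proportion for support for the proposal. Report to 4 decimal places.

0.5402

Wₕ = Nₕ/N with N = 8840: 0.3376, 0.5480, 0.1145.
p̂_st = 0.3376·0.627 + 0.5480·0.522 + 0.1145·0.371 ≈ 0.540157... → 0.5402.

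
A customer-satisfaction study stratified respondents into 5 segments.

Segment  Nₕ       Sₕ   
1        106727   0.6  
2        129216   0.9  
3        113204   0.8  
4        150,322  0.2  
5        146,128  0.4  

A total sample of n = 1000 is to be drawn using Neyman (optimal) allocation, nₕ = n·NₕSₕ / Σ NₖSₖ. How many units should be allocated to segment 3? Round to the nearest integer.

252

1: NₕSₕ = 106727·0.6 = 64036.2
2: NₕSₕ = 129216·0.9 = 116294.4
3: NₕSₕ = 113204·0.8 = 90563.2
4: NₕSₕ = 150322·0.2 = 30064.4
5: NₕSₕ = 146128·0.4 = 58451.2
Σ NₕSₕ = 359409.4.
n_3 = 1000·90563.2/359409.4 = 251.978... → 252.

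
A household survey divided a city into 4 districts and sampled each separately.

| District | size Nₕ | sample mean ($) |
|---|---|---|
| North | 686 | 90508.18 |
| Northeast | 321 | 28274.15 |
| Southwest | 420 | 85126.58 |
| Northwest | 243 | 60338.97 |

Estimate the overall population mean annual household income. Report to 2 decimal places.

N = 686 + 321 + 420 + 243 = 1670.
Weight each subgroup mean by Nₕ/N and sum.
Σ Nₕx̄ₕ = 686·90508.18 + 321·28274.15 + 420·85126.58 + 243·60338.97 = 62088611.48 + 9076002.15 + 35753163.6 + 14662369.71 = 121580146.94.
Divide by N: 121580146.94 / 1670 = 72802.4832... → 72802.48.

72802.48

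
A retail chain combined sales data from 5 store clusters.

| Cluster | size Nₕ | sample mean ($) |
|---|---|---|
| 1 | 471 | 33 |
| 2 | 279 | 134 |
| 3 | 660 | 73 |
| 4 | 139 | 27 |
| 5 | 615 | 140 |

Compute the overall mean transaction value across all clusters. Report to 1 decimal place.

88.2

N = 471 + 279 + 660 + 139 + 615 = 2164.
Weight each subgroup mean by Nₕ/N and sum.
Σ Nₕx̄ₕ = 471·33 + 279·134 + 660·73 + 139·27 + 615·140 = 15543 + 37386 + 48180 + 3753 + 86100 = 190962.
Divide by N: 190962 / 2164 = 88.245... → 88.2.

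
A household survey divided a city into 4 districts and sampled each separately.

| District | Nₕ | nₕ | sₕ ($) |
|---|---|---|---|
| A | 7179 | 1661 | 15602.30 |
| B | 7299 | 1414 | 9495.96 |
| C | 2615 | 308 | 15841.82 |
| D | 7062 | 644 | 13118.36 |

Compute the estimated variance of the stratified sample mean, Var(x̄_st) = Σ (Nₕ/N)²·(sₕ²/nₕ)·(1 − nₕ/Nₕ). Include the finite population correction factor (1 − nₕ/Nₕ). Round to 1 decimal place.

43828.2

N = 24155; Wₕ = Nₕ/N.
district A: (7179/24155)²·15602.30²/1661·(1 − 1661/7179) = 9950.3689
district B: (7299/24155)²·9495.96²/1414·(1 − 1414/7299) = 4694.8756
district C: (2615/24155)²·15841.82²/308·(1 − 308/2615) = 8424.8977
district D: (7062/24155)²·13118.36²/644·(1 − 644/7062) = 20758.0505
Sum = 43828.1927 → 43828.2.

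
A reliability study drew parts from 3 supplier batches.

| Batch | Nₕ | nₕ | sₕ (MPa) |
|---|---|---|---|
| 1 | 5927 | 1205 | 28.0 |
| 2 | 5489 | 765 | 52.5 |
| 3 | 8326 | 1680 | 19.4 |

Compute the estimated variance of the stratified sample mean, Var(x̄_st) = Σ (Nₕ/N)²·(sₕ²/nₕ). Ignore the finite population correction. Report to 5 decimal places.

N = 19742. Term for each stratum: Wₕ²sₕ²/nₕ.
Var(x̄_st) = 0.05864305 + 0.27852318 + 0.03984600 = 0.37701223 → 0.37701.

0.37701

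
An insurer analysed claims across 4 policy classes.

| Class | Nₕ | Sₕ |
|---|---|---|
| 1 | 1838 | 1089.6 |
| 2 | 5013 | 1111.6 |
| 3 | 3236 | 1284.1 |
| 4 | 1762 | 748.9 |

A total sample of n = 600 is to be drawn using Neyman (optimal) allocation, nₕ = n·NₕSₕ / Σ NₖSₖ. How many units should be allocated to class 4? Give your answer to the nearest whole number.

61

Σ NₕSₕ = 1838·1089.6 + 5013·1111.6 + 3236·1284.1 + 1762·748.9 = 13050045.
Share for 4: 1319561.8/13050045 = 0.10112.
n_4 = 600 × 0.10112 = 60.669... → 61.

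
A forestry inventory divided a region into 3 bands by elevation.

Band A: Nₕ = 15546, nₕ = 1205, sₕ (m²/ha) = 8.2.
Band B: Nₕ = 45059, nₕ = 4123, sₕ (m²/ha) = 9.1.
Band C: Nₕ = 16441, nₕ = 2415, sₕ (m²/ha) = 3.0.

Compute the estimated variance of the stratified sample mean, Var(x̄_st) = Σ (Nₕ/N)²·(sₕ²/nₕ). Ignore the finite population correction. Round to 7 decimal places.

0.0093112

N = 77046; Wₕ = Nₕ/N.
band A: (15546/77046)²·8.2²/1205 = 0.0022718403
band B: (45059/77046)²·9.1²/4123 = 0.0068696143
band C: (16441/77046)²·3.0²/2415 = 0.0001696999
Sum = 0.0093111545 → 0.0093112.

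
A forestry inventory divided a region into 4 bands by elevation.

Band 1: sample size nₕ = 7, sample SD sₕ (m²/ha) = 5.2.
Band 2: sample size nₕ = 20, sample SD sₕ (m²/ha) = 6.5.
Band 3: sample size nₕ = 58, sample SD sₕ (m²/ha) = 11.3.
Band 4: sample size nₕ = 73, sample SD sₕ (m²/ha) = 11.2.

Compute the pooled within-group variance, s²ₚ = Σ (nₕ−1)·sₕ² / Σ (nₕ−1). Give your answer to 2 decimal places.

112.18

1: (7−1)·5.2² = 6·27.04 = 162.24
2: (20−1)·6.5² = 19·42.25 = 802.75
3: (58−1)·11.3² = 57·127.69 = 7278.33
4: (73−1)·11.2² = 72·125.44 = 9031.68
Numerator = 17275; denominator = Σ(nₕ−1) = 154.
s²ₚ = 17275/154 = 112.1753... → 112.18.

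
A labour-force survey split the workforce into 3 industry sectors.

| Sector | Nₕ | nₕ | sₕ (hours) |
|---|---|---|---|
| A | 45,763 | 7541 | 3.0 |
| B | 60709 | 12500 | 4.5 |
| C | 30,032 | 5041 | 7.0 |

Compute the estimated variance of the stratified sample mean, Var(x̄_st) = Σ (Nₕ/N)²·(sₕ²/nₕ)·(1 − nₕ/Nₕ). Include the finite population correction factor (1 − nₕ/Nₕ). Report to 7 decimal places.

0.0007580

N = 136504. Term for each stratum: Wₕ²sₕ²/nₕ·(1−nₕ/Nₕ).
Var(x̄_st) = 0.0001120342 + 0.0002544518 + 0.0003915223 = 0.0007580083 → 0.0007580.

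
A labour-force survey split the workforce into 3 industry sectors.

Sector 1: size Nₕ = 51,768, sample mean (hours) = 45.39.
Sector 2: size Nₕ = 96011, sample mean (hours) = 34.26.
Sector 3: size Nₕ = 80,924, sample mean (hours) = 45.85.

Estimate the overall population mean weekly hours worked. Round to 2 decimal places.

N = 51768 + 96011 + 80924 = 228703.
The stratified mean weights each stratum mean by its population share Nₕ/N.
Σ Nₕx̄ₕ = 51768·45.39 + 96011·34.26 + 80924·45.85 = 2349749.52 + 3289336.86 + 3710365.4 = 9349451.78.
Divide by N: 9349451.78 / 228703 = 40.8803... → 40.88.

40.88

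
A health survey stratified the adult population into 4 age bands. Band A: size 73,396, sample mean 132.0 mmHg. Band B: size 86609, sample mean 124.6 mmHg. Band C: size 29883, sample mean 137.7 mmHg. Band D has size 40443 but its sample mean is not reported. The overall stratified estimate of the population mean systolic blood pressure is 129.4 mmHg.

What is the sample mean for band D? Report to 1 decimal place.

N = 73396 + 86609 + 29883 + 40443 = 230331.
Overall total = μ·N = 129.4·230331 = 29804831.4.
Subtract the known strata: 73396·132.0 + 86609·124.6 + 29883·137.7 = 24594642.5.
Remaining total for band D: 29804831.4 − 24594642.5 = 5210188.9.
Divide by its size: 5210188.9 / 40443 = 128.828... → 128.8.

128.8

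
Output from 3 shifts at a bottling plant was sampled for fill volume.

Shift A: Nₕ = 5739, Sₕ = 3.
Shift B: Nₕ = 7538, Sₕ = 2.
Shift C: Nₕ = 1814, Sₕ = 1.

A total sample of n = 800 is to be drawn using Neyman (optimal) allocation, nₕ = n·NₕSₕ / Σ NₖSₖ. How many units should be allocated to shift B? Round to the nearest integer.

354

A: NₕSₕ = 5739·3 = 17217
B: NₕSₕ = 7538·2 = 15076
C: NₕSₕ = 1814·1 = 1814
Σ NₕSₕ = 34107.
n_B = 800·15076/34107 = 353.617... → 354.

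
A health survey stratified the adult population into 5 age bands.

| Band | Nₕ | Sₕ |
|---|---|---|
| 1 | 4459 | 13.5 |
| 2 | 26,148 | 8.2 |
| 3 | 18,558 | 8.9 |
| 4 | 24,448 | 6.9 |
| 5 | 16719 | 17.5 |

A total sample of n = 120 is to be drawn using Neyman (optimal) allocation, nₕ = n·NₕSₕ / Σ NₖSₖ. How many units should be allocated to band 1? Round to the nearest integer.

Σ NₕSₕ = 4459·13.5 + 26148·8.2 + 18558·8.9 + 24448·6.9 + 16719·17.5 = 901050.
Share for 1: 60196.5/901050 = 0.06681.
n_1 = 120 × 0.06681 = 8.017... → 8.

8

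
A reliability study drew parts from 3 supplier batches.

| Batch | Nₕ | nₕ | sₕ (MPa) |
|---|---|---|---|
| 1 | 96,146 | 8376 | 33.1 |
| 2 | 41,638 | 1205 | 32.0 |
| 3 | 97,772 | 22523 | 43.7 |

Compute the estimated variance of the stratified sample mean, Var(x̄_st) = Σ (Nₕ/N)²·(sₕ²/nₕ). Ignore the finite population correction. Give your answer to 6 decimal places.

N = 235556; Wₕ = Nₕ/N.
batch 1: (96146/235556)²·33.1²/8376 = 0.021791816
batch 2: (41638/235556)²·32.0²/1205 = 0.026552431
batch 3: (97772/235556)²·43.7²/22523 = 0.014607547
Sum = 0.062951794 → 0.062952.

0.062952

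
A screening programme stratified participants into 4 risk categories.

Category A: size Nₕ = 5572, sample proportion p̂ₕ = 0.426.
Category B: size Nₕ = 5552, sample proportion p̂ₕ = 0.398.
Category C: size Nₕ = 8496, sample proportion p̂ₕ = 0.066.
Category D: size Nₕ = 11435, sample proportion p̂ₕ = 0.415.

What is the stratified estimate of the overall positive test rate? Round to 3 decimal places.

N = 5572 + 5552 + 8496 + 11435 = 31055.
Overall proportion = Σ (Nₕ/N)·p̂ₕ.
Σ Nₕp̂ₕ = 2373.672 + 2209.696 + 560.736 + 4745.525 = 9889.629.
9889.629 / 31055 = 0.31846... → 0.318.

0.318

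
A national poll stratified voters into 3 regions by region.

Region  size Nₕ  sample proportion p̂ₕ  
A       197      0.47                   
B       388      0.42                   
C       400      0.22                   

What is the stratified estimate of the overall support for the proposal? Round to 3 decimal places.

Wₕ = Nₕ/N with N = 985: 0.2000, 0.3939, 0.4061.
p̂_st = 0.2000·0.47 + 0.3939·0.42 + 0.4061·0.22 ≈ 0.34878... → 0.349.

0.349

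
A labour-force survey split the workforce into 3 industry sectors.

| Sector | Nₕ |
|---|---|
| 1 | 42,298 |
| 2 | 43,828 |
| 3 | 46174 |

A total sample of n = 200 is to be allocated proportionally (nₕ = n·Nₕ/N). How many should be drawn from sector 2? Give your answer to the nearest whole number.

Share of sector 2 = 43828/132300 = 0.33128.
Allocate 200 × 0.33128 = 66.255... → 66.

66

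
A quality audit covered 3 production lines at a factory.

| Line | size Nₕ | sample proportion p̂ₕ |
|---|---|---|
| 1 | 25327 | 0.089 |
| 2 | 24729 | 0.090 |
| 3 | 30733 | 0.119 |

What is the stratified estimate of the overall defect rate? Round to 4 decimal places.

0.1007

N = 25327 + 24729 + 30733 = 80789.
Overall proportion = Σ (Nₕ/N)·p̂ₕ.
Σ Nₕp̂ₕ = 2254.103 + 2225.61 + 3657.227 = 8136.94.
8136.94 / 80789 = 0.100718... → 0.1007.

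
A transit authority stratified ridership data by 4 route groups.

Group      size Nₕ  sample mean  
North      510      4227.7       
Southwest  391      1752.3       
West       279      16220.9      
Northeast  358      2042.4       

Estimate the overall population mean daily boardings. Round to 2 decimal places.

N = 1538; weights Wₕ = Nₕ/N = (0.3316, 0.2542, 0.1814, 0.2328).
x̄_st = Σ Wₕ·x̄ₕ = 0.3316·4227.7 + 0.2542·1752.3 + 0.1814·16220.9 + 0.2328·2042.4 ≈ 5265.3359...
→ 5265.34.

5265.34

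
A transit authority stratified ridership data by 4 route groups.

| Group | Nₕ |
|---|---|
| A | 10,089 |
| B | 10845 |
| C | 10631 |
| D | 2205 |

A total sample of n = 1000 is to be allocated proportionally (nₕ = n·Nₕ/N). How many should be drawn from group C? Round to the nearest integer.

N = 10089 + 10845 + 10631 + 2205 = 33770.
n_C = 1000·10631/33770 = 314.806... → 315.

315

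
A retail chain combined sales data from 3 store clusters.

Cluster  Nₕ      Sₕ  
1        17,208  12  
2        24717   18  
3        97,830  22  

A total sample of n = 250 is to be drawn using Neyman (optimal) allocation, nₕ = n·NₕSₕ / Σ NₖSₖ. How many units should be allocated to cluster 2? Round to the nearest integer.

40

1: NₕSₕ = 17208·12 = 206496
2: NₕSₕ = 24717·18 = 444906
3: NₕSₕ = 97830·22 = 2152260
Σ NₕSₕ = 2803662.
n_2 = 250·444906/2803662 = 39.672... → 40.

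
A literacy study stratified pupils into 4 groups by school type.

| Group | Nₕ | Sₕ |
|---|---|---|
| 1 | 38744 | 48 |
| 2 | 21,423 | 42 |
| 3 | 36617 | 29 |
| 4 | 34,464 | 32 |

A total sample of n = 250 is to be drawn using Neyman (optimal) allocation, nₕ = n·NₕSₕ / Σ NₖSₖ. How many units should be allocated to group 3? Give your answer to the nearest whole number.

Σ NₕSₕ = 38744·48 + 21423·42 + 36617·29 + 34464·32 = 4924219.
Share for 3: 1061893/4924219 = 0.21565.
n_3 = 250 × 0.21565 = 53.912... → 54.

54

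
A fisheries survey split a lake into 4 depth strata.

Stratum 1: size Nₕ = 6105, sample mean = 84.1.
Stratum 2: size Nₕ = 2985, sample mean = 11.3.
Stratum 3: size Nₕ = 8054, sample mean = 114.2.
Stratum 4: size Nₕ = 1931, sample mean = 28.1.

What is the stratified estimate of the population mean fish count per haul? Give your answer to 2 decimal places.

79.75

x̄_st = (Σ Nₕx̄ₕ) / (Σ Nₕ) = (6105·84.1 + 2985·11.3 + 8054·114.2 + 1931·28.1) / 19075
= 1521188.9 / 19075 = 79.7478... → 79.75.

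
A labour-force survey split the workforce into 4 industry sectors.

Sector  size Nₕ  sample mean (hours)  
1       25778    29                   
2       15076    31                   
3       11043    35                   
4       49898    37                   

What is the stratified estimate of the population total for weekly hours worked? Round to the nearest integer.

Population total = Σ Nₕ·x̄ₕ (each stratum's size times its mean).
25778·29 + 15076·31 + 11043·35 + 49898·37 = 747562 + 467356 + 386505 + 1846226 = 3447649.

3447649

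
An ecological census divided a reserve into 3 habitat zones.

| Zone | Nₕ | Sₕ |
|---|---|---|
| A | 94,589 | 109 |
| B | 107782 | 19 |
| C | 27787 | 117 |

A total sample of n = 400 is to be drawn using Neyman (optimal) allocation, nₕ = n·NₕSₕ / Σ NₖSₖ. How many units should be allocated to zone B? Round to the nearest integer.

A: NₕSₕ = 94589·109 = 10310201
B: NₕSₕ = 107782·19 = 2047858
C: NₕSₕ = 27787·117 = 3251079
Σ NₕSₕ = 15609138.
n_B = 400·2047858/15609138 = 52.478... → 52.

52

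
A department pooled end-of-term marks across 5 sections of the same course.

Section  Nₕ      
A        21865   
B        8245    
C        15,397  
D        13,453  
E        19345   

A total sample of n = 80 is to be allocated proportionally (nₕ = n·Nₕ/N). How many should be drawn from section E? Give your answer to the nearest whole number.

N = 21865 + 8245 + 15397 + 13453 + 19345 = 78305.
n_E = 80·19345/78305 = 19.764... → 20.

20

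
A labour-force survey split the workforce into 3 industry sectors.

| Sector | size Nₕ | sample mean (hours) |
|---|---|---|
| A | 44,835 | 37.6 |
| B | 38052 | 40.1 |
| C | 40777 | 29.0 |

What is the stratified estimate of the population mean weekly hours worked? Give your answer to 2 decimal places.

x̄_st = (Σ Nₕx̄ₕ) / (Σ Nₕ) = (44835·37.6 + 38052·40.1 + 40777·29.0) / 123664
= 4394214.2 / 123664 = 35.5335... → 35.53.

35.53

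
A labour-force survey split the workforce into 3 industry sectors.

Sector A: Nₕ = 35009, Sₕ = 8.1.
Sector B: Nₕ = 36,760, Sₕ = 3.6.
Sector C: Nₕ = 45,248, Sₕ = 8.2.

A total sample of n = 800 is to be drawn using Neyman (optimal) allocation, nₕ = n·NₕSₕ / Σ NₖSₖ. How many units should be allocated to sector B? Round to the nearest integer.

Σ NₕSₕ = 35009·8.1 + 36760·3.6 + 45248·8.2 = 786942.5.
Share for B: 132336/786942.5 = 0.16816.
n_B = 800 × 0.16816 = 134.532... → 135.

135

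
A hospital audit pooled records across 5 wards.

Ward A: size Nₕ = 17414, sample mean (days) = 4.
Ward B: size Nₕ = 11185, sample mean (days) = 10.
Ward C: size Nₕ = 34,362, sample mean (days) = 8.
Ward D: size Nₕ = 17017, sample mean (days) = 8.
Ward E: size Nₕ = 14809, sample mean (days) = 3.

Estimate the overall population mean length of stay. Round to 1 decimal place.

6.7

x̄_st = (Σ Nₕx̄ₕ) / (Σ Nₕ) = (17414·4 + 11185·10 + 34362·8 + 17017·8 + 14809·3) / 94787
= 636965 / 94787 = 6.720... → 6.7.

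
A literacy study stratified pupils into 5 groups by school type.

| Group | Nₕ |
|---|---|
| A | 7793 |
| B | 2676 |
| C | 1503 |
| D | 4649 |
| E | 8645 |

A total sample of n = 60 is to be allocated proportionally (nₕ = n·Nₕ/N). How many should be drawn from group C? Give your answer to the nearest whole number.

Share of group C = 1503/25266 = 0.05949.
Allocate 60 × 0.05949 = 3.569... → 4.

4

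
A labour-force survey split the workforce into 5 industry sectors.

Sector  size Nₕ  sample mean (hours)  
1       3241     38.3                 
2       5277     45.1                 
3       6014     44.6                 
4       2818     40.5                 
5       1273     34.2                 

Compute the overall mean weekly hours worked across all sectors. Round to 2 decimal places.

N = 3241 + 5277 + 6014 + 2818 + 1273 = 18623.
Weight each subgroup mean by Nₕ/N and sum.
Σ Nₕx̄ₕ = 3241·38.3 + 5277·45.1 + 6014·44.6 + 2818·40.5 + 1273·34.2 = 124130.3 + 237992.7 + 268224.4 + 114129 + 43536.6 = 788013.
Divide by N: 788013 / 18623 = 42.3140... → 42.31.

42.31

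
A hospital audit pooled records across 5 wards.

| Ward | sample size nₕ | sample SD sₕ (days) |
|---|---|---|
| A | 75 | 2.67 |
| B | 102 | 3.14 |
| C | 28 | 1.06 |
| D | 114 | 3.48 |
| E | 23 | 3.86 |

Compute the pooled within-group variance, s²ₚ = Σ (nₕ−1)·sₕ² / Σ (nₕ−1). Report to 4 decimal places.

Degrees of freedom: 74 + 101 + 27 + 113 + 22 = 337.
Σ(nₕ−1)sₕ² = 74·7.1289 + 101·9.8596 + 27·1.1236 + 113·12.1104 + 22·14.8996 = 3249.9618.
s²ₚ = 3249.9618 / 337 = 9.643804... → 9.6438.

9.6438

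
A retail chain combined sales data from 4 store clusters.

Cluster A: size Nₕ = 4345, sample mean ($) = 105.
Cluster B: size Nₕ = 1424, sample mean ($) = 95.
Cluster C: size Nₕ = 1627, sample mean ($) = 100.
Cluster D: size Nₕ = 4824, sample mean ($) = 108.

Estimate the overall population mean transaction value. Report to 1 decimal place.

104.4

N = 12220; weights Wₕ = Nₕ/N = (0.3556, 0.1165, 0.1331, 0.3948).
x̄_st = Σ Wₕ·x̄ₕ = 0.3556·105 + 0.1165·95 + 0.1331·100 + 0.3948·108 ≈ 104.353...
→ 104.4.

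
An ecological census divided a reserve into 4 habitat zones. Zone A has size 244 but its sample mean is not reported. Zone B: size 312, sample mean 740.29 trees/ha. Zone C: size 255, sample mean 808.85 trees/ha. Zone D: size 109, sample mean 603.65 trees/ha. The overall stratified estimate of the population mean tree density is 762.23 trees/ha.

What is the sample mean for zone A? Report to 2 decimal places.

812.40

N = 244 + 312 + 255 + 109 = 920.
Overall total = μ·N = 762.23·920 = 701251.6.
Subtract the known strata: 312·740.29 + 255·808.85 + 109·603.65 = 503025.08.
Remaining total for zone A: 701251.6 − 503025.08 = 198226.52.
Divide by its size: 198226.52 / 244 = 812.4038... → 812.40.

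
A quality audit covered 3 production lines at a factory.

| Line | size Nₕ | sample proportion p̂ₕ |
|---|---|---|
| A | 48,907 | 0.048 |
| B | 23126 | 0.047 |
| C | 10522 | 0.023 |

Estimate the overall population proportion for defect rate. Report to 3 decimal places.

Wₕ = Nₕ/N with N = 82555: 0.5924, 0.2801, 0.1275.
p̂_st = 0.5924·0.048 + 0.2801·0.047 + 0.1275·0.023 ≈ 0.04453... → 0.045.

0.045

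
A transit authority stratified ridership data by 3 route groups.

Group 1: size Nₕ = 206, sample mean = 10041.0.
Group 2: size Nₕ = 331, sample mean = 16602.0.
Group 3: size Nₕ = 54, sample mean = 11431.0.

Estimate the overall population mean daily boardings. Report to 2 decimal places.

x̄_st = (Σ Nₕx̄ₕ) / (Σ Nₕ) = (206·10041.0 + 331·16602.0 + 54·11431.0) / 591
= 8180982 / 591 = 13842.6091... → 13842.61.

13842.61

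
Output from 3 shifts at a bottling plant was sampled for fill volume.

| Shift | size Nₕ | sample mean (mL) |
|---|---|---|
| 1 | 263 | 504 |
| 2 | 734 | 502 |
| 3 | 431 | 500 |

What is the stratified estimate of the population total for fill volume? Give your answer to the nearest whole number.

716520

Estimate total by summing Nₕ·x̄ₕ over strata.
263·504 + 734·502 + 431·500 = 132552 + 368468 + 215500 = 716520.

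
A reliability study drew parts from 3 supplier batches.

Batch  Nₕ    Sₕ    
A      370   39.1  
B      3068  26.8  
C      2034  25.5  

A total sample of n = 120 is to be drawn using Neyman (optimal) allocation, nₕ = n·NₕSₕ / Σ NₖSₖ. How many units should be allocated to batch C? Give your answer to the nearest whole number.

42

Σ NₕSₕ = 370·39.1 + 3068·26.8 + 2034·25.5 = 148556.4.
Share for C: 51867/148556.4 = 0.34914.
n_C = 120 × 0.34914 = 41.897... → 42.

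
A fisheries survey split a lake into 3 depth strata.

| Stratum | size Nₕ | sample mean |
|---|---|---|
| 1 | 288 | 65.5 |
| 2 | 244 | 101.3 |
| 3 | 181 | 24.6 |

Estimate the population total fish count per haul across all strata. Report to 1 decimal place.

1: 288·65.5 = 18864
2: 244·101.3 = 24717.2
3: 181·24.6 = 4452.6
τ̂ = Σ Nₕx̄ₕ = 48033.8.

48033.8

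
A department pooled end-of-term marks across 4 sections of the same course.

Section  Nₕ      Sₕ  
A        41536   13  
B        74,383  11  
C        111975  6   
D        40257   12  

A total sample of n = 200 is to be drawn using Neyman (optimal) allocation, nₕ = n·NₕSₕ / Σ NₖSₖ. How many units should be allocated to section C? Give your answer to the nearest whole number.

Σ NₕSₕ = 41536·13 + 74383·11 + 111975·6 + 40257·12 = 2513115.
Share for C: 671850/2513115 = 0.26734.
n_C = 200 × 0.26734 = 53.468... → 53.

53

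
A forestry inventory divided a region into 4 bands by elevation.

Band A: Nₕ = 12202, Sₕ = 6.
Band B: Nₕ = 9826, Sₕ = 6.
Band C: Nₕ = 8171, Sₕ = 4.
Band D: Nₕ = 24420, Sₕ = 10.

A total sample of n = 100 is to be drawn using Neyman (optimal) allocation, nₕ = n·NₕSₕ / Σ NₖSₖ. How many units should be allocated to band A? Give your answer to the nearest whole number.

Σ NₕSₕ = 12202·6 + 9826·6 + 8171·4 + 24420·10 = 409052.
Share for A: 73212/409052 = 0.17898.
n_A = 100 × 0.17898 = 17.898... → 18.

18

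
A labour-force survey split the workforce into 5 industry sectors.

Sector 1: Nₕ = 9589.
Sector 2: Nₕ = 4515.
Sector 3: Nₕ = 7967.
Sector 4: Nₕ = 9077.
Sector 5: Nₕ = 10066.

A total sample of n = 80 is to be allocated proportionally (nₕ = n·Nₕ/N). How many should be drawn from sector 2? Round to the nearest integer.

Share of sector 2 = 4515/41214 = 0.10955.
Allocate 80 × 0.10955 = 8.764... → 9.

9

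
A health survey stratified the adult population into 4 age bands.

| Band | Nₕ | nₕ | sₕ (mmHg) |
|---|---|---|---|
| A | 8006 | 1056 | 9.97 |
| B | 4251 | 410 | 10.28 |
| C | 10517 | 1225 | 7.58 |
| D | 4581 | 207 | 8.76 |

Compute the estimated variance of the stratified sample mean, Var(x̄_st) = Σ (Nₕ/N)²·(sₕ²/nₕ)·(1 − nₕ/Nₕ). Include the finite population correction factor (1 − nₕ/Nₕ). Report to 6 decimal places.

0.028676

N = 27355. Term for each stratum: Wₕ²sₕ²/nₕ·(1−nₕ/Nₕ).
Var(x̄_st) = 0.006999280 + 0.005624246 + 0.006125337 + 0.009926668 = 0.028675531 → 0.028676.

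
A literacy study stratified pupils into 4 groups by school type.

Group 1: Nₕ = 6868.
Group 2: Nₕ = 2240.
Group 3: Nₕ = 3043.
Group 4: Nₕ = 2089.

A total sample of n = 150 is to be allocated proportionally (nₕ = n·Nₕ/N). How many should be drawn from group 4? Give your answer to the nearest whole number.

22

Share of group 4 = 2089/14240 = 0.14670.
Allocate 150 × 0.14670 = 22.005... → 22.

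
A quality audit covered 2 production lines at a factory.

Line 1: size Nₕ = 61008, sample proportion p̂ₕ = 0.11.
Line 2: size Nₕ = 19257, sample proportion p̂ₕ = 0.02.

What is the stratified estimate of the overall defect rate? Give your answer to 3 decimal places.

N = 61008 + 19257 = 80265.
Overall proportion = Σ (Nₕ/N)·p̂ₕ.
Σ Nₕp̂ₕ = 6710.88 + 385.14 = 7096.02.
7096.02 / 80265 = 0.08841... → 0.088.

0.088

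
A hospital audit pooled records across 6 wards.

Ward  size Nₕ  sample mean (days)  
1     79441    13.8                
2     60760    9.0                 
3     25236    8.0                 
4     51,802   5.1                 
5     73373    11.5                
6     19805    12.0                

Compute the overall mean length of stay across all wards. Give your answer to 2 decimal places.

N = 310417; weights Wₕ = Nₕ/N = (0.2559, 0.1957, 0.0813, 0.1669, 0.2364, 0.0638).
x̄_st = Σ Wₕ·x̄ₕ = 0.2559·13.8 + 0.1957·9.0 + 0.0813·8.0 + 0.1669·5.1 + 0.2364·11.5 + 0.0638·12.0 ≈ 10.2786...
→ 10.28.

10.28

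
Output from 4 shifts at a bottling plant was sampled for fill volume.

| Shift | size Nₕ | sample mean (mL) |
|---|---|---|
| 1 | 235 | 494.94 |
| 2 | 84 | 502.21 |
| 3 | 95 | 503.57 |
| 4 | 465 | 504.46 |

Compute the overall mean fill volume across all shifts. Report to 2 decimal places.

501.60

N = 879; weights Wₕ = Nₕ/N = (0.2673, 0.0956, 0.1081, 0.5290).
x̄_st = Σ Wₕ·x̄ₕ = 0.2673·494.94 + 0.0956·502.21 + 0.1081·503.57 + 0.5290·504.46 ≈ 501.6036...
→ 501.60.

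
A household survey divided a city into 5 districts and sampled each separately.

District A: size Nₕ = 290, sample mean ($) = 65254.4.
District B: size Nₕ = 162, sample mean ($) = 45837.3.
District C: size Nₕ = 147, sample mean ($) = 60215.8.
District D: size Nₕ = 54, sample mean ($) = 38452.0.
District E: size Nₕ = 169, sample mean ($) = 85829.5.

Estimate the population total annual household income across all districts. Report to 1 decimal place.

A: 290·65254.4 = 18923776
B: 162·45837.3 = 7425642.6
C: 147·60215.8 = 8851722.6
D: 54·38452.0 = 2076408
E: 169·85829.5 = 14505185.5
τ̂ = Σ Nₕx̄ₕ = 51782734.7.

51782734.7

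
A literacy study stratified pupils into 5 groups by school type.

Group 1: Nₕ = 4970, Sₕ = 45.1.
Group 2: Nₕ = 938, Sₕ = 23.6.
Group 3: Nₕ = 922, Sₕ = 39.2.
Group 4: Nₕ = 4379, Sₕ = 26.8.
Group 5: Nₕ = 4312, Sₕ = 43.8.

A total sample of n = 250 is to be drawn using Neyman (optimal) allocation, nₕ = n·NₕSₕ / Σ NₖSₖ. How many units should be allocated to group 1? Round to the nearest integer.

95

Σ NₕSₕ = 4970·45.1 + 938·23.6 + 922·39.2 + 4379·26.8 + 4312·43.8 = 588649.
Share for 1: 224147/588649 = 0.38078.
n_1 = 250 × 0.38078 = 95.196... → 95.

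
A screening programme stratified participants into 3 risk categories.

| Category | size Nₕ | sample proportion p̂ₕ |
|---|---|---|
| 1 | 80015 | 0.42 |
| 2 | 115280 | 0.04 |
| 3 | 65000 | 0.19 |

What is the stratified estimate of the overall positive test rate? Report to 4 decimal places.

0.1943

Wₕ = Nₕ/N with N = 260295: 0.3074, 0.4429, 0.2497.
p̂_st = 0.3074·0.42 + 0.4429·0.04 + 0.2497·0.19 ≈ 0.194270... → 0.1943.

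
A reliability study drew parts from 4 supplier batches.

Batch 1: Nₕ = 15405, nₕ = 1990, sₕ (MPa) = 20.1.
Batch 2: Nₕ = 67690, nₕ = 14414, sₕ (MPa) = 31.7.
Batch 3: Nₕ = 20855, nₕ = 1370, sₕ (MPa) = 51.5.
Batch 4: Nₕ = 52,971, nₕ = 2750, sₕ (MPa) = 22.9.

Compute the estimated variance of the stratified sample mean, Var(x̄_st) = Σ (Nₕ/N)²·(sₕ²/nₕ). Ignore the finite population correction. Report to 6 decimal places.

N = 156921. Term for each stratum: Wₕ²sₕ²/nₕ.
Var(x̄_st) = 0.001956592 + 0.012972417 + 0.034194176 + 0.021729637 = 0.070852823 → 0.070853.

0.070853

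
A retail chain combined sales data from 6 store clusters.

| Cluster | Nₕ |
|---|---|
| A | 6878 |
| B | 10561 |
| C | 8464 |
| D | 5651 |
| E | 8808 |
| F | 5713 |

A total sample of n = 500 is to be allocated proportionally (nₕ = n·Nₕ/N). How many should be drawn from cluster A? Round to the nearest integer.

75

Share of cluster A = 6878/46075 = 0.14928.
Allocate 500 × 0.14928 = 74.639... → 75.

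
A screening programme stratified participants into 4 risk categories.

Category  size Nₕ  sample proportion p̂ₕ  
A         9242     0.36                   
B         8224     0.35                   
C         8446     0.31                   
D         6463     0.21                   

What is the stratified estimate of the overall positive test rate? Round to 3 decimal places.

0.314

Wₕ = Nₕ/N with N = 32375: 0.2855, 0.2540, 0.2609, 0.1996.
p̂_st = 0.2855·0.36 + 0.2540·0.35 + 0.2609·0.31 + 0.1996·0.21 ≈ 0.31447... → 0.314.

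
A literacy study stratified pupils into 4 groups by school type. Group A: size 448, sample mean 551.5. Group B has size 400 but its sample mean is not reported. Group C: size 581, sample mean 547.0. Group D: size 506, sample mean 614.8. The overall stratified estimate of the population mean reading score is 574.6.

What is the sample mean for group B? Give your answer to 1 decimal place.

N = 448 + 400 + 581 + 506 = 1935.
Overall total = μ·N = 574.6·1935 = 1111851.
Subtract the known strata: 448·551.5 + 581·547.0 + 506·614.8 = 875967.8.
Remaining total for group B: 1111851 − 875967.8 = 235883.2.
Divide by its size: 235883.2 / 400 = 589.708 → 589.7.

589.7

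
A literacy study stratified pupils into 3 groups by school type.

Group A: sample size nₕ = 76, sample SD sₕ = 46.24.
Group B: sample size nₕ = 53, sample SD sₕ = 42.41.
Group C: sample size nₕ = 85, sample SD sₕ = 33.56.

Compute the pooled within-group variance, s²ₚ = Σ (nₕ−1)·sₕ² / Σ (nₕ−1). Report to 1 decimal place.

Degrees of freedom: 75 + 52 + 84 = 211.
Σ(nₕ−1)sₕ² = 75·2138.1376 + 52·1798.6081 + 84·1126.2736 = 348494.9236.
s²ₚ = 348494.9236 / 211 = 1651.635... → 1651.6.

1651.6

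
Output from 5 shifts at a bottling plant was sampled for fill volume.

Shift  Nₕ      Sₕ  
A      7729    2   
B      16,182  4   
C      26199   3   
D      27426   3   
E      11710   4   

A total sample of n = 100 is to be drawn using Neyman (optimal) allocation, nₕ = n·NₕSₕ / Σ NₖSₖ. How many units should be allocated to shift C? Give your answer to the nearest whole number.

A: NₕSₕ = 7729·2 = 15458
B: NₕSₕ = 16182·4 = 64728
C: NₕSₕ = 26199·3 = 78597
D: NₕSₕ = 27426·3 = 82278
E: NₕSₕ = 11710·4 = 46840
Σ NₕSₕ = 287901.
n_C = 100·78597/287901 = 27.300... → 27.

27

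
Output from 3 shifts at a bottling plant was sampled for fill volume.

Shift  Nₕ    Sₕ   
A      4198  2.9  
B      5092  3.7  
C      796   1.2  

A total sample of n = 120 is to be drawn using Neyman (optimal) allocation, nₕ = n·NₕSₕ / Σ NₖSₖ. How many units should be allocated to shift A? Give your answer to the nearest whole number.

Σ NₕSₕ = 4198·2.9 + 5092·3.7 + 796·1.2 = 31969.8.
Share for A: 12174.2/31969.8 = 0.38080.
n_A = 120 × 0.38080 = 45.696... → 46.

46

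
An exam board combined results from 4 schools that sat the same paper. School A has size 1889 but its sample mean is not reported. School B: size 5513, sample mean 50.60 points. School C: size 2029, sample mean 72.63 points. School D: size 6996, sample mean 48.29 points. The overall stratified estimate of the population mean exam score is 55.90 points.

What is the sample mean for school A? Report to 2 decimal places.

N = 1889 + 5513 + 2029 + 6996 = 16427.
Overall total = μ·N = 55.90·16427 = 918269.3.
Subtract the known strata: 5513·50.60 + 2029·72.63 + 6996·48.29 = 764160.91.
Remaining total for school A: 918269.3 − 764160.91 = 154108.39.
Divide by its size: 154108.39 / 1889 = 81.5820... → 81.58.

81.58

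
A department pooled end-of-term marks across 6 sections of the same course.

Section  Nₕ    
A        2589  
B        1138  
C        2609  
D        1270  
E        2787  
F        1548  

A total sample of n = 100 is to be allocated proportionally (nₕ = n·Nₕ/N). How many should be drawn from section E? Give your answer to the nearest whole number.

Share of section E = 2787/11941 = 0.23340.
Allocate 100 × 0.23340 = 23.340... → 23.

23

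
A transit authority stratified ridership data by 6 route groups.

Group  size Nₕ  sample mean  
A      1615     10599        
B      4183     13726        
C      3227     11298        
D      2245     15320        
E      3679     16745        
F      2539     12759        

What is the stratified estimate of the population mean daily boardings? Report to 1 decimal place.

13688.5

x̄_st = (Σ Nₕx̄ₕ) / (Σ Nₕ) = (1615·10599 + 4183·13726 + 3227·11298 + 2245·15320 + 3679·16745 + 2539·12759) / 17488
= 239385245 / 17488 = 13688.543... → 13688.5.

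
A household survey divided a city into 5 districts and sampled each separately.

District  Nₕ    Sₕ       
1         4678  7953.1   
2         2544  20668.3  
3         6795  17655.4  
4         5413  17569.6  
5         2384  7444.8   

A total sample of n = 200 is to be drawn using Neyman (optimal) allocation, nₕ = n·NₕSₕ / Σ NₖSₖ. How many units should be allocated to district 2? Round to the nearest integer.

1: NₕSₕ = 4678·7953.1 = 37204601.8
2: NₕSₕ = 2544·20668.3 = 52580155.2
3: NₕSₕ = 6795·17655.4 = 119968443
4: NₕSₕ = 5413·17569.6 = 95104244.8
5: NₕSₕ = 2384·7444.8 = 17748403.2
Σ NₕSₕ = 322605848.
n_2 = 200·52580155.2/322605848 = 32.597... → 33.

33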